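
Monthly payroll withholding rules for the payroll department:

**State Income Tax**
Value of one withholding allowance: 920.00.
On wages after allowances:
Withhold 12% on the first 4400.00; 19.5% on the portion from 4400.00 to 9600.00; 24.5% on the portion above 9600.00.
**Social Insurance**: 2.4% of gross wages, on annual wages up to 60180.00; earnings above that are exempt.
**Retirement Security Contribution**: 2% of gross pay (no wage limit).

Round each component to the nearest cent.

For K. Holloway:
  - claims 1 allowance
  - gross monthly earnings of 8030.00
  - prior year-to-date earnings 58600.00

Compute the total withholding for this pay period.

State Income Tax: taxable = 8030.00 − 1×920.00 = 7110.00
  528.00 + 19.5% × (7110.00 − 4400.00) = 528.00 + 19.5% × 2710.00 = 1056.45
Social Insurance: cap 60180.00 − YTD 58600.00 = 1580.00 subject; 2.4% × 1580.00 = 37.92
Retirement Security Contribution: 2% × 8030.00 = 160.60
Total: 1056.45 + 37.92 + 160.60 = 1254.97

1254.97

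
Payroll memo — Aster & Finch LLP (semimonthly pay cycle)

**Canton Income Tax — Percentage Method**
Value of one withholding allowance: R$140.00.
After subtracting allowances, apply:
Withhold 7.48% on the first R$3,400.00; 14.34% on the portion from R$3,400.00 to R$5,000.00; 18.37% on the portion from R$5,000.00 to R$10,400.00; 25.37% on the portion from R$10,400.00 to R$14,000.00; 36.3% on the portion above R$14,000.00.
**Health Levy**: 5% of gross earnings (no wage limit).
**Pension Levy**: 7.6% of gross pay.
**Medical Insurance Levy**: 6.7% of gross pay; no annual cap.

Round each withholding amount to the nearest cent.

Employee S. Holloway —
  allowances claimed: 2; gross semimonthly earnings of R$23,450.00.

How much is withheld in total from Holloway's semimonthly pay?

R$10,243.62

Canton Income Tax: taxable = R$23,450.00 − 2×R$140.00 = R$23,170.00
  R$2,389.06 + 36.3% × (R$23,170.00 − R$14,000.00) = R$2,389.06 + 36.3% × R$9,170.00 = R$5,717.77
Health Levy: 5% × R$23,450.00 = R$1,172.50
Pension Levy: 7.6% × R$23,450.00 = R$1,782.20
Medical Insurance Levy: 6.7% × R$23,450.00 = R$1,571.15
Total: R$5,717.77 + R$1,172.50 + R$1,782.20 + R$1,571.15 = R$10,243.62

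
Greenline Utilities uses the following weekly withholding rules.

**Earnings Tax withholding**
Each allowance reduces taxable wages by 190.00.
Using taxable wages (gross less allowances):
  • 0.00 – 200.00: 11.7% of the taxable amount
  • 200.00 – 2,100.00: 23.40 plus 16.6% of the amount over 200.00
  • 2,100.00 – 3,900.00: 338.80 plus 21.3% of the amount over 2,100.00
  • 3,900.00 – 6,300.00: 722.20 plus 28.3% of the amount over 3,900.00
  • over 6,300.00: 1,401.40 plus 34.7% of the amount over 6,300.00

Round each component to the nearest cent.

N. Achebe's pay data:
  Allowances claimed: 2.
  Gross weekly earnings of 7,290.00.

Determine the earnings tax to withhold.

1,613.07

Earnings Tax: taxable = 7,290.00 − 2×190.00 = 6,910.00
  1,401.40 + 34.7% × (6,910.00 − 6,300.00) = 1,401.40 + 34.7% × 610.00 = 1,613.07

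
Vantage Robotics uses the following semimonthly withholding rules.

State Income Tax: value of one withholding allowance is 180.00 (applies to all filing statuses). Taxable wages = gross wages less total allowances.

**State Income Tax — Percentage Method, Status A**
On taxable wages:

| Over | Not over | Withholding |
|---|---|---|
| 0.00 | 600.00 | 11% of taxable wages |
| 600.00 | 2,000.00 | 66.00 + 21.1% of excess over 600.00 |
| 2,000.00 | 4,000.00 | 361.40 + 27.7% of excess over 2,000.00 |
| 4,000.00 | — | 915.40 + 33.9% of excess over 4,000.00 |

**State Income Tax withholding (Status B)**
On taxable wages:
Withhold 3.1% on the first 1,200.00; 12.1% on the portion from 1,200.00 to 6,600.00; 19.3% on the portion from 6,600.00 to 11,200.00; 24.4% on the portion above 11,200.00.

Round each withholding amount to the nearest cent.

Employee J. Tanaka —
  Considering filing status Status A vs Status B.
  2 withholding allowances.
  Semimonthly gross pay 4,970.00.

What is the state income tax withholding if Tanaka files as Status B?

449.81

State Income Tax (Status B): taxable = 4,970.00 − 2×180.00 = 4,610.00
  37.20 + 12.1% × (4,610.00 − 1,200.00) = 37.20 + 12.1% × 3,410.00 = 449.81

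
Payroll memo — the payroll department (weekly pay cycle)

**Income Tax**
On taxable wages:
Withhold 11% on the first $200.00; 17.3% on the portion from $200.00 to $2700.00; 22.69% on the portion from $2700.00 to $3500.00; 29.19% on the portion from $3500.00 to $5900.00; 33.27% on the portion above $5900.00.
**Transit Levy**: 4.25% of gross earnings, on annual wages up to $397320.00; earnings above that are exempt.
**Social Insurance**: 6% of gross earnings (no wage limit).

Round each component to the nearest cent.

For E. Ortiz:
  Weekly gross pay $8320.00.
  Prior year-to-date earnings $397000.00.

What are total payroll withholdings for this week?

Income Tax: taxable = $8320.00
  $1336.58 + 33.27% × ($8320.00 − $5900.00) = $1336.58 + 33.27% × $2420.00 = $2141.71
Transit Levy: cap $397320.00 − YTD $397000.00 = $320.00 subject; 4.25% × $320.00 = $13.60
Social Insurance: 6% × $8320.00 = $499.20
Total: $2141.71 + $13.60 + $499.20 = $2654.51

$2654.51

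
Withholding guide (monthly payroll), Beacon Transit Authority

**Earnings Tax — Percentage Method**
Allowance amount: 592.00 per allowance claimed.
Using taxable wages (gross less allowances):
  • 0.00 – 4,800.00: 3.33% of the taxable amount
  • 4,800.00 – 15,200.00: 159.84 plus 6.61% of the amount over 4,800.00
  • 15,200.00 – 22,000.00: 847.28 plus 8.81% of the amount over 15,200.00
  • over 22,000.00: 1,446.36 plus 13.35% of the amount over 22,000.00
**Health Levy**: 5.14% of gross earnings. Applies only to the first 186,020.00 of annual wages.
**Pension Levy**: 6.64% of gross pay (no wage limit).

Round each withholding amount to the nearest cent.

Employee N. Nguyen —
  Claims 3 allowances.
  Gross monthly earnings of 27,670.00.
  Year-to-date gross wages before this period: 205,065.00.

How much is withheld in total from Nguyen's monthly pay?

3,803.50

Earnings Tax: taxable = 27,670.00 − 3×592.00 = 25,894.00
  1,446.36 + 13.35% × (25,894.00 − 22,000.00) = 1,446.36 + 13.35% × 3,894.00 = 1,966.21
Health Levy: YTD 205,065.00 ≥ cap 186,020.00 → 0.00
Pension Levy: 6.64% × 27,670.00 = 1,837.29
Total: 1,966.21 + 0.00 + 1,837.29 = 3,803.50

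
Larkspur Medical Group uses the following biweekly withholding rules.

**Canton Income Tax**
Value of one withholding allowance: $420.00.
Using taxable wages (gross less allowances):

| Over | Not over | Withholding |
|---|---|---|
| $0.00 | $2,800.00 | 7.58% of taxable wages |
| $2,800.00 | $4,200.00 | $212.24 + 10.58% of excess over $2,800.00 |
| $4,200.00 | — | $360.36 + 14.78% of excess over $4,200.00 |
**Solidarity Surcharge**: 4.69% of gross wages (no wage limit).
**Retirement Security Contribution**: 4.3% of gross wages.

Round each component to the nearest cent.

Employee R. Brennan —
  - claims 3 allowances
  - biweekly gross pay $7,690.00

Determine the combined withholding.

$1,381.28

Canton Income Tax: taxable = $7,690.00 − 3×$420.00 = $6,430.00
  $360.36 + 14.78% × ($6,430.00 − $4,200.00) = $360.36 + 14.78% × $2,230.00 = $689.95
Solidarity Surcharge: 4.69% × $7,690.00 = $360.66
Retirement Security Contribution: 4.3% × $7,690.00 = $330.67
Total: $689.95 + $360.66 + $330.67 = $1,381.28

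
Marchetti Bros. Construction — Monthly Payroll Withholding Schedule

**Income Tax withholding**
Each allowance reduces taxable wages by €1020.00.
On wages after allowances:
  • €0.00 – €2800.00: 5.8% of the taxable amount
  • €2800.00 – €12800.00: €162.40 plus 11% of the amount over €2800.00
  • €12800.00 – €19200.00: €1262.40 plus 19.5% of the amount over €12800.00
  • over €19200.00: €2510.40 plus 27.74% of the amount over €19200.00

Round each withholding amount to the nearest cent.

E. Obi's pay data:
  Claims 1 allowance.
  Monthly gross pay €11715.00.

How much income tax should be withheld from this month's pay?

€1030.85

Income Tax: taxable = €11715.00 − 1×€1020.00 = €10695.00
  €162.40 + 11% × (€10695.00 − €2800.00) = €162.40 + 11% × €7895.00 = €1030.85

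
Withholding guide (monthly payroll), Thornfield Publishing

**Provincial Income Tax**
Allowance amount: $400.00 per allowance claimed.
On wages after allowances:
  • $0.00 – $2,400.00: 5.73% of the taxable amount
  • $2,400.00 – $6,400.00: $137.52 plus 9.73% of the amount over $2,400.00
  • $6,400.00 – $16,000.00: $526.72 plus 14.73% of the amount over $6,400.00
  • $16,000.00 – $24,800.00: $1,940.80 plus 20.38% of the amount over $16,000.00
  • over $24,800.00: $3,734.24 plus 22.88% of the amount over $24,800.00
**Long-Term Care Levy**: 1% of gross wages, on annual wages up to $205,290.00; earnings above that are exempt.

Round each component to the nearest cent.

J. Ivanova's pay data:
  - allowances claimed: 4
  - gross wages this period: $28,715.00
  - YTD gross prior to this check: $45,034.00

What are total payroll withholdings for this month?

$4,551.06

Provincial Income Tax: taxable = $28,715.00 − 4×$400.00 = $27,115.00
  $3,734.24 + 22.88% × ($27,115.00 − $24,800.00) = $3,734.24 + 22.88% × $2,315.00 = $4,263.91
Long-Term Care Levy: 1% × $28,715.00 = $287.15
Total: $4,263.91 + $287.15 = $4,551.06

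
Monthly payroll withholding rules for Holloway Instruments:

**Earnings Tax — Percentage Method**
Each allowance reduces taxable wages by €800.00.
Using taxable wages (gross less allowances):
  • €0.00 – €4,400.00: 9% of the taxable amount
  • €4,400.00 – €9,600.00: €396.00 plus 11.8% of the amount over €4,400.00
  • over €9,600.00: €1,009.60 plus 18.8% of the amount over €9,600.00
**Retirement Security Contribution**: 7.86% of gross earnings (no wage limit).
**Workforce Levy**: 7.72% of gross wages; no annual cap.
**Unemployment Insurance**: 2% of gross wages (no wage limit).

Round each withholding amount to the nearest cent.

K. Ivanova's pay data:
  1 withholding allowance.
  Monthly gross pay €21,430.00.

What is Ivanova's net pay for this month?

€14,579.36

Earnings Tax: taxable = €21,430.00 − 1×€800.00 = €20,630.00
  €1,009.60 + 18.8% × (€20,630.00 − €9,600.00) = €1,009.60 + 18.8% × €11,030.00 = €3,083.24
Retirement Security Contribution: 7.86% × €21,430.00 = €1,684.40
Workforce Levy: 7.72% × €21,430.00 = €1,654.40
Unemployment Insurance: 2% × €21,430.00 = €428.60
Total withheld: €3,083.24 + €1,684.40 + €1,654.40 + €428.60 = €6,850.64
Net pay: €21,430.00 − €6,850.64 = €14,579.36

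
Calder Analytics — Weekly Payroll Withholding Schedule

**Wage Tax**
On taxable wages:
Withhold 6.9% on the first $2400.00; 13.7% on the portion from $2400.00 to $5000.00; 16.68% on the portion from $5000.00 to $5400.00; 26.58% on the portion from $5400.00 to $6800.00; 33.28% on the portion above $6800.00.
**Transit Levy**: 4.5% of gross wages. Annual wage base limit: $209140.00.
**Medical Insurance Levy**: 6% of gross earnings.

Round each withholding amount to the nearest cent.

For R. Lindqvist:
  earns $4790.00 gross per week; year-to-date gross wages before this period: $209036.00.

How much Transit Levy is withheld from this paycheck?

Transit Levy: cap $209140.00 − YTD $209036.00 = $104.00 subject; 4.5% × $104.00 = $4.68

$4.68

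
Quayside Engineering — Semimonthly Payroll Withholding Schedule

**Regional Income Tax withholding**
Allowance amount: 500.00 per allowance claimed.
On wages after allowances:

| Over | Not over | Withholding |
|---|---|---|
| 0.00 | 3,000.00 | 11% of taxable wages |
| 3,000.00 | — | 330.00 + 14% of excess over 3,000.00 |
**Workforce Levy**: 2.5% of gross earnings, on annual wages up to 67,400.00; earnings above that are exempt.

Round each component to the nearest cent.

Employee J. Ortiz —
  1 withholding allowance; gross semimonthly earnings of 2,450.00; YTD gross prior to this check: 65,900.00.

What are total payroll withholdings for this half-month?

252.00

Regional Income Tax: taxable = 2,450.00 − 1×500.00 = 1,950.00
  11% × 1,950.00 = 214.50
Workforce Levy: cap 67,400.00 − YTD 65,900.00 = 1,500.00 subject; 2.5% × 1,500.00 = 37.50
Total: 214.50 + 37.50 = 252.00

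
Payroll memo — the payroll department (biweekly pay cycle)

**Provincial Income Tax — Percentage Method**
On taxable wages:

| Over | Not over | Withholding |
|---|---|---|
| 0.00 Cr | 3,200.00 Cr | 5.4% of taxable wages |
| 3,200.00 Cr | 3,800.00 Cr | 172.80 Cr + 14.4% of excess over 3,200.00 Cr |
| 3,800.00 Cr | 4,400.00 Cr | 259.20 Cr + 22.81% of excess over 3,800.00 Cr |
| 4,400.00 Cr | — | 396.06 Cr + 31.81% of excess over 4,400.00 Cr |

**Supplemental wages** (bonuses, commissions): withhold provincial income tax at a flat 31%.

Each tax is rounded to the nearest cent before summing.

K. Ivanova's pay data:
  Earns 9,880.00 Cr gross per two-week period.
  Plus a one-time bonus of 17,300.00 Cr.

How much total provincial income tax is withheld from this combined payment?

7,502.25 Cr

Provincial Income Tax: taxable = 9,880.00 Cr
  396.06 Cr + 31.81% × (9,880.00 Cr − 4,400.00 Cr) = 396.06 Cr + 31.81% × 5,480.00 Cr = 2,139.25 Cr
Supplemental (31% flat on bonus): 31% × 17,300.00 Cr = 5,363.00 Cr
Total provincial income tax: 2,139.25 Cr + 5,363.00 Cr = 7,502.25 Cr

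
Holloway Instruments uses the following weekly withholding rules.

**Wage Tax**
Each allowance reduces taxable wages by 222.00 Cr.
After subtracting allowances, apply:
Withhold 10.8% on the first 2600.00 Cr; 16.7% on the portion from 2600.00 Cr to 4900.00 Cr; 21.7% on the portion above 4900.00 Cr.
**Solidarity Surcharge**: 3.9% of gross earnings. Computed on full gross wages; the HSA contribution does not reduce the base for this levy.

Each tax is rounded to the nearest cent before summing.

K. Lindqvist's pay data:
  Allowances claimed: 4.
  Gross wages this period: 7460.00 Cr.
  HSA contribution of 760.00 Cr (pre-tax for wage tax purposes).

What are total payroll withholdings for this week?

1153.74 Cr

Wage Tax: taxable = 7460.00 Cr − 760.00 Cr − 4×222.00 Cr = 5812.00 Cr
  664.90 Cr + 21.7% × (5812.00 Cr − 4900.00 Cr) = 664.90 Cr + 21.7% × 912.00 Cr = 862.80 Cr
Solidarity Surcharge: 3.9% × 7460.00 Cr = 290.94 Cr
Total: 862.80 Cr + 290.94 Cr = 1153.74 Cr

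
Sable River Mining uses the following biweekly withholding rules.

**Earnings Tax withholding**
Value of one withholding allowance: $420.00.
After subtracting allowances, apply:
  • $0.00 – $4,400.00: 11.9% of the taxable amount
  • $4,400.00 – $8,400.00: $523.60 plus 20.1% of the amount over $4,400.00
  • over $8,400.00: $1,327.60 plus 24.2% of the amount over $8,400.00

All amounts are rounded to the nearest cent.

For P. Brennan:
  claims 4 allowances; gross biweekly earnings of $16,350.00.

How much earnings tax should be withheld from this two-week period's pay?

$2,844.94

Earnings Tax: taxable = $16,350.00 − 4×$420.00 = $14,670.00
  $1,327.60 + 24.2% × ($14,670.00 − $8,400.00) = $1,327.60 + 24.2% × $6,270.00 = $2,844.94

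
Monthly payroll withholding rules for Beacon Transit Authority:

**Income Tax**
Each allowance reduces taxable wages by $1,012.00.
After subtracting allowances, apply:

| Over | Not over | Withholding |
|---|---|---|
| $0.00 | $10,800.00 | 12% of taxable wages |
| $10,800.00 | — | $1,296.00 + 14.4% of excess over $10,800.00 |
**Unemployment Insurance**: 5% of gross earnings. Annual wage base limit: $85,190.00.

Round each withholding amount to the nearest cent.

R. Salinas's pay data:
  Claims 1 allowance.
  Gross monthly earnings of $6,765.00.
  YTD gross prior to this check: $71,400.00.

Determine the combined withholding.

Income Tax: taxable = $6,765.00 − 1×$1,012.00 = $5,753.00
  12% × $5,753.00 = $690.36
Unemployment Insurance: 5% × $6,765.00 = $338.25
Total: $690.36 + $338.25 = $1,028.61

$1,028.61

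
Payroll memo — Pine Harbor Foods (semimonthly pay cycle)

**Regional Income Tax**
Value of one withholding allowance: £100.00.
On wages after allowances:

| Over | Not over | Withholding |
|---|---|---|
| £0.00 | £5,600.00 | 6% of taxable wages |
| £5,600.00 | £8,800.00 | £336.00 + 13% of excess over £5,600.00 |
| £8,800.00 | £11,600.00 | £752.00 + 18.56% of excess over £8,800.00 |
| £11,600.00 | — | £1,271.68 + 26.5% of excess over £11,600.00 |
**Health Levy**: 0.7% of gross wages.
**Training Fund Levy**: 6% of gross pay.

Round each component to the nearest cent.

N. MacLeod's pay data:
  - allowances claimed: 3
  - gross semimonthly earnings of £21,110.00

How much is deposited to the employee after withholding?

£15,983.30

Regional Income Tax: taxable = £21,110.00 − 3×£100.00 = £20,810.00
  £1,271.68 + 26.5% × (£20,810.00 − £11,600.00) = £1,271.68 + 26.5% × £9,210.00 = £3,712.33
Health Levy: 0.7% × £21,110.00 = £147.77
Training Fund Levy: 6% × £21,110.00 = £1,266.60
Total withheld: £3,712.33 + £147.77 + £1,266.60 = £5,126.70
Net pay: £21,110.00 − £5,126.70 = £15,983.30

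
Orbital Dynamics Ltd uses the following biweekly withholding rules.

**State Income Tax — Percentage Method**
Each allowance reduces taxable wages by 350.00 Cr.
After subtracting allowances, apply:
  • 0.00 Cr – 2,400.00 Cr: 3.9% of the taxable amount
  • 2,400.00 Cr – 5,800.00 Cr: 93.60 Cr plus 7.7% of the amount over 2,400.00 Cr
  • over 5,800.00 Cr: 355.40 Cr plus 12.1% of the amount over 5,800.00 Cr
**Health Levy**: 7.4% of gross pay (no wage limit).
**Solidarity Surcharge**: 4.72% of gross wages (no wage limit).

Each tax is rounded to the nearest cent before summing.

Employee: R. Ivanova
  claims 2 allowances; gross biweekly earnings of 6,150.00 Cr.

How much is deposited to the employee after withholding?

5,076.17 Cr

State Income Tax: taxable = 6,150.00 Cr − 2×350.00 Cr = 5,450.00 Cr
  93.60 Cr + 7.7% × (5,450.00 Cr − 2,400.00 Cr) = 93.60 Cr + 7.7% × 3,050.00 Cr = 328.45 Cr
Health Levy: 7.4% × 6,150.00 Cr = 455.10 Cr
Solidarity Surcharge: 4.72% × 6,150.00 Cr = 290.28 Cr
Total withheld: 328.45 Cr + 455.10 Cr + 290.28 Cr = 1,073.83 Cr
Net pay: 6,150.00 Cr − 1,073.83 Cr = 5,076.17 Cr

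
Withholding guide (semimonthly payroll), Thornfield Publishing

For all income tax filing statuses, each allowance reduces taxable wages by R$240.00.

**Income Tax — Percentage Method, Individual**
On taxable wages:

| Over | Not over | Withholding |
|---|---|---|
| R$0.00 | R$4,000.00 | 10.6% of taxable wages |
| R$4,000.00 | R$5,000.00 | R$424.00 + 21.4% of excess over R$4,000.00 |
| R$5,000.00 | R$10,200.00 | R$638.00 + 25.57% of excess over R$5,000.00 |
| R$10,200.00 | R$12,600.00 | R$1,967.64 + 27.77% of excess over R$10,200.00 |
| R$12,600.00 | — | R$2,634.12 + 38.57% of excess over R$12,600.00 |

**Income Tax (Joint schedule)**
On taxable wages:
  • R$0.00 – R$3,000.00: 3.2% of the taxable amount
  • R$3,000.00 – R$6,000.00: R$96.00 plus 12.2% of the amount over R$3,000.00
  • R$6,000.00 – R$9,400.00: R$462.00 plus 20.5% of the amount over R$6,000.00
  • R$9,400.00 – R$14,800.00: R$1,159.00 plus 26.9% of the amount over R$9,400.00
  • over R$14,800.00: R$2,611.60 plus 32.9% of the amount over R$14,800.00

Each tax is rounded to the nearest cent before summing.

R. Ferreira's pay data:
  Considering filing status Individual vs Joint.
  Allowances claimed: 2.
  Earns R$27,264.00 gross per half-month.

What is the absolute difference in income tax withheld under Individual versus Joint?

R$1,550.55

Income Tax (Individual): taxable = R$27,264.00 − 2×R$240.00 = R$26,784.00
  R$2,634.12 + 38.57% × (R$26,784.00 − R$12,600.00) = R$2,634.12 + 38.57% × R$14,184.00 = R$8,104.89
Income Tax (Joint): taxable = R$27,264.00 − 2×R$240.00 = R$26,784.00
  R$2,611.60 + 32.9% × (R$26,784.00 − R$14,800.00) = R$2,611.60 + 32.9% × R$11,984.00 = R$6,554.34
Difference: |R$8,104.89 − R$6,554.34| = R$1,550.55 (higher under Individual)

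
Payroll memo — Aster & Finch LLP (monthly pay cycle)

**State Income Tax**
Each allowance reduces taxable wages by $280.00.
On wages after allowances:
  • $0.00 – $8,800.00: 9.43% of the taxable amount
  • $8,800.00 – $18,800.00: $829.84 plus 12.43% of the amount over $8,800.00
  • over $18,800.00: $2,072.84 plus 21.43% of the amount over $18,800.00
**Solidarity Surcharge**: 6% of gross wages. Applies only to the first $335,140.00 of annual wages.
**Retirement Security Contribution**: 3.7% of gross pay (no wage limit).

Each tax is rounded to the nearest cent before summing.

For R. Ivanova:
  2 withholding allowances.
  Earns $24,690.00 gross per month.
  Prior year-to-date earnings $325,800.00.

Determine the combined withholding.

State Income Tax: taxable = $24,690.00 − 2×$280.00 = $24,130.00
  $2,072.84 + 21.43% × ($24,130.00 − $18,800.00) = $2,072.84 + 21.43% × $5,330.00 = $3,215.06
Solidarity Surcharge: cap $335,140.00 − YTD $325,800.00 = $9,340.00 subject; 6% × $9,340.00 = $560.40
Retirement Security Contribution: 3.7% × $24,690.00 = $913.53
Total: $3,215.06 + $560.40 + $913.53 = $4,688.99

$4,688.99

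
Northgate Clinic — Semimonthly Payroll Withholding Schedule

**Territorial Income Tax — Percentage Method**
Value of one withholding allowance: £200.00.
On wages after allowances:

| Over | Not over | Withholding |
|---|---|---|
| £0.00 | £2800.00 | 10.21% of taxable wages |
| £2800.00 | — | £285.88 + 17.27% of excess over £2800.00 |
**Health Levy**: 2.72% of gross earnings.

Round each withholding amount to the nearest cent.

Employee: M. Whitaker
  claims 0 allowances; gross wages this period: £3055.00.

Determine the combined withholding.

Territorial Income Tax: taxable = £3055.00
  £285.88 + 17.27% × (£3055.00 − £2800.00) = £285.88 + 17.27% × £255.00 = £329.92
Health Levy: 2.72% × £3055.00 = £83.10
Total: £329.92 + £83.10 = £413.02

£413.02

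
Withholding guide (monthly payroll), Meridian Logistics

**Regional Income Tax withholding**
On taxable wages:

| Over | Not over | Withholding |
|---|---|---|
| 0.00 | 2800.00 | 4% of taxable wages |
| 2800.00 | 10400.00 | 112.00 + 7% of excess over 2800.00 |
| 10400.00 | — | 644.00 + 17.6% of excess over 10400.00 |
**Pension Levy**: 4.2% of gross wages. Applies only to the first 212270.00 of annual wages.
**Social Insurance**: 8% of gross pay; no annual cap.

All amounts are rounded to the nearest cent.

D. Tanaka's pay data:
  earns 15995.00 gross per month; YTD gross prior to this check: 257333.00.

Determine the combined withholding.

Regional Income Tax: taxable = 15995.00
  644.00 + 17.6% × (15995.00 − 10400.00) = 644.00 + 17.6% × 5595.00 = 1628.72
Pension Levy: YTD 257333.00 ≥ cap 212270.00 → 0.00
Social Insurance: 8% × 15995.00 = 1279.60
Total: 1628.72 + 0.00 + 1279.60 = 2908.32

2908.32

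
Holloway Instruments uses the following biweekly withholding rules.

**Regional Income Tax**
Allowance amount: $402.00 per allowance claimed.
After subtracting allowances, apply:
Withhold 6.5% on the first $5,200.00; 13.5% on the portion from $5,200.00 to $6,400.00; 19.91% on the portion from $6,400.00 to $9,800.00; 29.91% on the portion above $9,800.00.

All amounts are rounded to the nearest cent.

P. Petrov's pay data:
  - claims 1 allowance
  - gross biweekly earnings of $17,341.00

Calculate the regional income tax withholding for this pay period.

Regional Income Tax: taxable = $17,341.00 − 1×$402.00 = $16,939.00
  $1,176.94 + 29.91% × ($16,939.00 − $9,800.00) = $1,176.94 + 29.91% × $7,139.00 = $3,312.21

$3,312.21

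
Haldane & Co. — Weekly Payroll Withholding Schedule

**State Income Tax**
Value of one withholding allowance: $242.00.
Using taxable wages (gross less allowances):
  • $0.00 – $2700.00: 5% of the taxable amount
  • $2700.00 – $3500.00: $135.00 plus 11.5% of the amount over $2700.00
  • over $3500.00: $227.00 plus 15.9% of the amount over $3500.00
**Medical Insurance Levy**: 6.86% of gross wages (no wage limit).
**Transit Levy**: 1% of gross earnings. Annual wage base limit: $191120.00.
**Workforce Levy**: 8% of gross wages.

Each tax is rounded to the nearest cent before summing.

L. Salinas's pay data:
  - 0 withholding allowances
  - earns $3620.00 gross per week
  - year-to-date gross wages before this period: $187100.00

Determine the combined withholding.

$820.21

State Income Tax: taxable = $3620.00
  $227.00 + 15.9% × ($3620.00 − $3500.00) = $227.00 + 15.9% × $120.00 = $246.08
Medical Insurance Levy: 6.86% × $3620.00 = $248.33
Transit Levy: 1% × $3620.00 = $36.20
Workforce Levy: 8% × $3620.00 = $289.60
Total: $246.08 + $248.33 + $36.20 + $289.60 = $820.21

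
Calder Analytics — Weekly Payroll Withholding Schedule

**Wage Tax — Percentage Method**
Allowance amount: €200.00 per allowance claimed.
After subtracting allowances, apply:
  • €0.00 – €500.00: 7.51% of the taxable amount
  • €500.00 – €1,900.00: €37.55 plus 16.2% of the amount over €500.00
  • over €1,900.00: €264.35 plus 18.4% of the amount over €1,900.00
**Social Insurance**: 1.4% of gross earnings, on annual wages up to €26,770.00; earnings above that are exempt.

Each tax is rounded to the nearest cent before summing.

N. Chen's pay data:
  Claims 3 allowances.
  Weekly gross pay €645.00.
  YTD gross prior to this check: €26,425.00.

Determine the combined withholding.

Wage Tax: taxable = €645.00 − 3×€200.00 = €45.00
  7.51% × €45.00 = €3.38
Social Insurance: cap €26,770.00 − YTD €26,425.00 = €345.00 subject; 1.4% × €345.00 = €4.83
Total: €3.38 + €4.83 = €8.21

€8.21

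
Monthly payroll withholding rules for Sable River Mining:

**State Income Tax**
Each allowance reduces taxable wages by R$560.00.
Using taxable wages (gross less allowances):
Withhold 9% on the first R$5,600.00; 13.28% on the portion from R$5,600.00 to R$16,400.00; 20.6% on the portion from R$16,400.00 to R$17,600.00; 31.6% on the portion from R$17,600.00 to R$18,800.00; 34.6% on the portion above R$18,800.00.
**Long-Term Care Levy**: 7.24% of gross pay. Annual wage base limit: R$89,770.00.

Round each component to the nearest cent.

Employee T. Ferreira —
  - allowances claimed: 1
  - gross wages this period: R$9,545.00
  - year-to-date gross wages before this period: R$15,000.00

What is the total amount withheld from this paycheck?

R$1,644.59

State Income Tax: taxable = R$9,545.00 − 1×R$560.00 = R$8,985.00
  R$504.00 + 13.28% × (R$8,985.00 − R$5,600.00) = R$504.00 + 13.28% × R$3,385.00 = R$953.53
Long-Term Care Levy: 7.24% × R$9,545.00 = R$691.06
Total: R$953.53 + R$691.06 = R$1,644.59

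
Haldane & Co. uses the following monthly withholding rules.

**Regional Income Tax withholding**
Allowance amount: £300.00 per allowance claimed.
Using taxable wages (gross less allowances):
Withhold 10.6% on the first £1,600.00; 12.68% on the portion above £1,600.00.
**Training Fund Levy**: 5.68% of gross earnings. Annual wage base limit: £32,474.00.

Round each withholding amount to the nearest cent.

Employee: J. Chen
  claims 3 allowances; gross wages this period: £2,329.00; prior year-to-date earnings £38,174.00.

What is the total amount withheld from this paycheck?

£151.47

Regional Income Tax: taxable = £2,329.00 − 3×£300.00 = £1,429.00
  10.6% × £1,429.00 = £151.47
Training Fund Levy: YTD £38,174.00 ≥ cap £32,474.00 → £0.00
Total: £151.47 + £0.00 = £151.47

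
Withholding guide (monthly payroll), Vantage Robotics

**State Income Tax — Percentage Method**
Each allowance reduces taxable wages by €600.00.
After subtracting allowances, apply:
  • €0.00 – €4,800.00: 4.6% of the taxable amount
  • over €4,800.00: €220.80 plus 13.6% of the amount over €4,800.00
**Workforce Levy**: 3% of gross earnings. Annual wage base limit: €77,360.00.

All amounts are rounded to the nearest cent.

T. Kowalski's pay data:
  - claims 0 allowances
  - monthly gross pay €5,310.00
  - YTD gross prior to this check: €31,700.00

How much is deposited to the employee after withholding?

State Income Tax: taxable = €5,310.00
  €220.80 + 13.6% × (€5,310.00 − €4,800.00) = €220.80 + 13.6% × €510.00 = €290.16
Workforce Levy: 3% × €5,310.00 = €159.30
Total withheld: €290.16 + €159.30 = €449.46
Net pay: €5,310.00 − €449.46 = €4,860.54

€4,860.54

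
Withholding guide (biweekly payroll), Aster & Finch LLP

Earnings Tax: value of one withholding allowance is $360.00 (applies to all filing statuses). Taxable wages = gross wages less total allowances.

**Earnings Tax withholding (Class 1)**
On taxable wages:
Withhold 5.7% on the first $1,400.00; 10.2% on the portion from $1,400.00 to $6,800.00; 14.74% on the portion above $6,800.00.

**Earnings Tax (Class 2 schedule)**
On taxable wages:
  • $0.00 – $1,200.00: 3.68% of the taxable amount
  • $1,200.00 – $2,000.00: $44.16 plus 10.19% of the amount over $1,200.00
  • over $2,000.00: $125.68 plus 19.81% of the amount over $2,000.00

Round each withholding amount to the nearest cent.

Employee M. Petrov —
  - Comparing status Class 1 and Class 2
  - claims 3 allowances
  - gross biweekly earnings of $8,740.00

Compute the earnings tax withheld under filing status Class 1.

Earnings Tax (Class 1): taxable = $8,740.00 − 3×$360.00 = $7,660.00
  $630.60 + 14.74% × ($7,660.00 − $6,800.00) = $630.60 + 14.74% × $860.00 = $757.36

$757.36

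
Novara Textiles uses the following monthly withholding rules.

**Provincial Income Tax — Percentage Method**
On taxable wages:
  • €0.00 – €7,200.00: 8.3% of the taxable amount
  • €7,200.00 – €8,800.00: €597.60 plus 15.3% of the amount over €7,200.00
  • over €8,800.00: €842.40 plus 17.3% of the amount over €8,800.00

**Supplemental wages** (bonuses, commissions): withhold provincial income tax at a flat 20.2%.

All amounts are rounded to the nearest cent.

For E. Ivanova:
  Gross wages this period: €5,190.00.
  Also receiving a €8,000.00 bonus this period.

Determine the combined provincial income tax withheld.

Provincial Income Tax: taxable = €5,190.00
  8.3% × €5,190.00 = €430.77
Supplemental (20.2% flat on bonus): 20.2% × €8,000.00 = €1,616.00
Total provincial income tax: €430.77 + €1,616.00 = €2,046.77

€2,046.77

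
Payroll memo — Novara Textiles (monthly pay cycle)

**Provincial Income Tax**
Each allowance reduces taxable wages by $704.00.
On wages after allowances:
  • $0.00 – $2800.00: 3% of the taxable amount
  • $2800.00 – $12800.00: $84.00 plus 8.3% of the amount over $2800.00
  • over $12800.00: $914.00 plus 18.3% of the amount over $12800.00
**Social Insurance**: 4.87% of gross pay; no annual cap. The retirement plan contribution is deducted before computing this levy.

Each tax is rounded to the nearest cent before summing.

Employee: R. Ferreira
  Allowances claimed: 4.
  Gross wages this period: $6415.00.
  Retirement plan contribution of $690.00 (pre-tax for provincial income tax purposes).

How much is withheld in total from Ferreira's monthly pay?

$371.86

Provincial Income Tax: taxable = $6415.00 − $690.00 − 4×$704.00 = $2909.00
  $84.00 + 8.3% × ($2909.00 − $2800.00) = $84.00 + 8.3% × $109.00 = $93.05
Social Insurance: 4.87% × $5725.00 = $278.81
Total: $93.05 + $278.81 = $371.86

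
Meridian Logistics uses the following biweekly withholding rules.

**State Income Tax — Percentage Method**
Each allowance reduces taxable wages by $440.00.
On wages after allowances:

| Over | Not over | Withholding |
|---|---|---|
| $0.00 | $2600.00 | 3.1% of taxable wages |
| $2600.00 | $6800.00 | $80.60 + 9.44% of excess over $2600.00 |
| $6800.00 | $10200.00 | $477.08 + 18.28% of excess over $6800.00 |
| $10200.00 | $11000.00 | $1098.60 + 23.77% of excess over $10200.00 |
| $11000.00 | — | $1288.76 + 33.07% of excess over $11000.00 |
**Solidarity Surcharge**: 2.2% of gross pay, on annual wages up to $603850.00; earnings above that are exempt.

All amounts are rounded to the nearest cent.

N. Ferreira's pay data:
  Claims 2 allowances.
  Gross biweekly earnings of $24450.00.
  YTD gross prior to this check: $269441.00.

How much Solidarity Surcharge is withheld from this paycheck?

Solidarity Surcharge: 2.2% × $24450.00 = $537.90

$537.90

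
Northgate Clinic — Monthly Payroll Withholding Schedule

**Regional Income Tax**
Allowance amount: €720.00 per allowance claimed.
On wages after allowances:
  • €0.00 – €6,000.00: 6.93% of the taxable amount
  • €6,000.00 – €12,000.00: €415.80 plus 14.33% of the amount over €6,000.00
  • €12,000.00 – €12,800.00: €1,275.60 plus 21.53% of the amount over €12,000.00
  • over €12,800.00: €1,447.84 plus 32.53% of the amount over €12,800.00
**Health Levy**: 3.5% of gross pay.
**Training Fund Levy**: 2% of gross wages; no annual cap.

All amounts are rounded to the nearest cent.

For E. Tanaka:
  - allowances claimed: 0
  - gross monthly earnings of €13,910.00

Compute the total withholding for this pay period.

Regional Income Tax: taxable = €13,910.00
  €1,447.84 + 32.53% × (€13,910.00 − €12,800.00) = €1,447.84 + 32.53% × €1,110.00 = €1,808.92
Health Levy: 3.5% × €13,910.00 = €486.85
Training Fund Levy: 2% × €13,910.00 = €278.20
Total: €1,808.92 + €486.85 + €278.20 = €2,573.97

€2,573.97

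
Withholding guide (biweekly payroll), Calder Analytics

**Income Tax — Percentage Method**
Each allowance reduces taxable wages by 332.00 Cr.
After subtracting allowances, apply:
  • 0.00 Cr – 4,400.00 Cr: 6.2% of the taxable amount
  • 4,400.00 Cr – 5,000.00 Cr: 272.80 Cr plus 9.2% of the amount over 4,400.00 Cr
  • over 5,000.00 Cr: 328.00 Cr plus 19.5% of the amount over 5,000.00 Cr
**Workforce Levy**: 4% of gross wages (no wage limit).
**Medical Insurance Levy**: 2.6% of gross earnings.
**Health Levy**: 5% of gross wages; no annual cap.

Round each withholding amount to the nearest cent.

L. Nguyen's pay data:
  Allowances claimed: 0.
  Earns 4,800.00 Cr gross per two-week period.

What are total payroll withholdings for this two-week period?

Income Tax: taxable = 4,800.00 Cr
  272.80 Cr + 9.2% × (4,800.00 Cr − 4,400.00 Cr) = 272.80 Cr + 9.2% × 400.00 Cr = 309.60 Cr
Workforce Levy: 4% × 4,800.00 Cr = 192.00 Cr
Medical Insurance Levy: 2.6% × 4,800.00 Cr = 124.80 Cr
Health Levy: 5% × 4,800.00 Cr = 240.00 Cr
Total: 309.60 Cr + 192.00 Cr + 124.80 Cr + 240.00 Cr = 866.40 Cr

866.40 Cr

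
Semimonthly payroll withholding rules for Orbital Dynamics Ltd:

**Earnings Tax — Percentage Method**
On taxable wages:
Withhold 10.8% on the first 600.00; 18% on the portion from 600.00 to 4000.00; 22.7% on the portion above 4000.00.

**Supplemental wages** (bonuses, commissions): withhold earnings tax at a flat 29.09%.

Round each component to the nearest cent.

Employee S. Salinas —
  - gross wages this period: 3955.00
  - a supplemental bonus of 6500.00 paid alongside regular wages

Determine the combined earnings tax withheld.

Earnings Tax: taxable = 3955.00
  64.80 + 18% × (3955.00 − 600.00) = 64.80 + 18% × 3355.00 = 668.70
Supplemental (29.09% flat on bonus): 29.09% × 6500.00 = 1890.85
Total earnings tax: 668.70 + 1890.85 = 2559.55

2559.55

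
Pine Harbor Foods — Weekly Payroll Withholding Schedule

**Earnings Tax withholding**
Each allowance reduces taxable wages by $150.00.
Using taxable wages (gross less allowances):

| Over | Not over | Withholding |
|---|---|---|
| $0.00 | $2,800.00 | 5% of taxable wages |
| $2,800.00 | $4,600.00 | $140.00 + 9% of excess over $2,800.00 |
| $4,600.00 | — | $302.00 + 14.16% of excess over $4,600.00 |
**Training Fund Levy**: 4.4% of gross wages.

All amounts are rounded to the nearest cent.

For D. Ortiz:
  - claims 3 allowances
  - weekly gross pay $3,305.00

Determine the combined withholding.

Earnings Tax: taxable = $3,305.00 − 3×$150.00 = $2,855.00
  $140.00 + 9% × ($2,855.00 − $2,800.00) = $140.00 + 9% × $55.00 = $144.95
Training Fund Levy: 4.4% × $3,305.00 = $145.42
Total: $144.95 + $145.42 = $290.37

$290.37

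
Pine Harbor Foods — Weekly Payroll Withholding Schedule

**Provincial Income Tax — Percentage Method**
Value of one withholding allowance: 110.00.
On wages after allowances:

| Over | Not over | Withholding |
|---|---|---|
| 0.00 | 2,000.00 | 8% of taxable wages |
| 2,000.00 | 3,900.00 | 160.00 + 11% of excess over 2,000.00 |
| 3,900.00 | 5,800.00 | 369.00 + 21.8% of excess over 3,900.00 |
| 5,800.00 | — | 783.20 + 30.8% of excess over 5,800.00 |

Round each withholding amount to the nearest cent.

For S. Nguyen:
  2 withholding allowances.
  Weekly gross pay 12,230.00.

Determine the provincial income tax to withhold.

Provincial Income Tax: taxable = 12,230.00 − 2×110.00 = 12,010.00
  783.20 + 30.8% × (12,010.00 − 5,800.00) = 783.20 + 30.8% × 6,210.00 = 2,695.88

2,695.88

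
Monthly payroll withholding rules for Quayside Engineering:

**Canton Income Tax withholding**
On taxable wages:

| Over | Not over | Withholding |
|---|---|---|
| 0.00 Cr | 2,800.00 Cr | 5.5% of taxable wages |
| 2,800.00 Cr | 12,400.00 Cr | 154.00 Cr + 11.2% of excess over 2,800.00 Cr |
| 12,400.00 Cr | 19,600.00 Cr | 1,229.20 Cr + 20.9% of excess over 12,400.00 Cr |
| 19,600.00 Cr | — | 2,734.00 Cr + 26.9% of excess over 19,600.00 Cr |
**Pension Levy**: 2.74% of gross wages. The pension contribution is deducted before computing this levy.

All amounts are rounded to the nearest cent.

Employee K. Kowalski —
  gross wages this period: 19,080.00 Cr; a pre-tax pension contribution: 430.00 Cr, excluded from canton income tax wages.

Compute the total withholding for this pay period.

3,046.46 Cr

Canton Income Tax: taxable = 19,080.00 Cr − 430.00 Cr = 18,650.00 Cr
  1,229.20 Cr + 20.9% × (18,650.00 Cr − 12,400.00 Cr) = 1,229.20 Cr + 20.9% × 6,250.00 Cr = 2,535.45 Cr
Pension Levy: 2.74% × 18,650.00 Cr = 511.01 Cr
Total: 2,535.45 Cr + 511.01 Cr = 3,046.46 Cr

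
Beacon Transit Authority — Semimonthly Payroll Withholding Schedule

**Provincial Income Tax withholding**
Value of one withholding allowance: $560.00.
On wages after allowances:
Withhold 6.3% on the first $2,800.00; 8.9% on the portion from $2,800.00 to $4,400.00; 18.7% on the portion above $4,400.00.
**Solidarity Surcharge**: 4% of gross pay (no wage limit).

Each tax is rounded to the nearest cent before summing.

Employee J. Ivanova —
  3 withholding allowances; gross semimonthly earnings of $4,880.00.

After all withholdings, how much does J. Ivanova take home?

$4,472.80

Provincial Income Tax: taxable = $4,880.00 − 3×$560.00 = $3,200.00
  $176.40 + 8.9% × ($3,200.00 − $2,800.00) = $176.40 + 8.9% × $400.00 = $212.00
Solidarity Surcharge: 4% × $4,880.00 = $195.20
Total withheld: $212.00 + $195.20 = $407.20
Net pay: $4,880.00 − $407.20 = $4,472.80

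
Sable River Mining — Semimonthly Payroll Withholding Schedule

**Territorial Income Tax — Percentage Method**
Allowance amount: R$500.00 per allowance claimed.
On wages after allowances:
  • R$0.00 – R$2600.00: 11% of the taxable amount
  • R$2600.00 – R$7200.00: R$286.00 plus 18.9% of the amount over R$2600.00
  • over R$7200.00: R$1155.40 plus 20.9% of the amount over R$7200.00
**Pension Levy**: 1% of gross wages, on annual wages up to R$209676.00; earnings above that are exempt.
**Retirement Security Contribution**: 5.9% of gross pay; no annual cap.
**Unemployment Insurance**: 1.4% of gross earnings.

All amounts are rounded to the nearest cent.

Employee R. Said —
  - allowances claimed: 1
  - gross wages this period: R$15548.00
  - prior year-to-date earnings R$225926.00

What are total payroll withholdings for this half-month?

R$3930.63

Territorial Income Tax: taxable = R$15548.00 − 1×R$500.00 = R$15048.00
  R$1155.40 + 20.9% × (R$15048.00 − R$7200.00) = R$1155.40 + 20.9% × R$7848.00 = R$2795.63
Pension Levy: YTD R$225926.00 ≥ cap R$209676.00 → R$0.00
Retirement Security Contribution: 5.9% × R$15548.00 = R$917.33
Unemployment Insurance: 1.4% × R$15548.00 = R$217.67
Total: R$2795.63 + R$0.00 + R$917.33 + R$217.67 = R$3930.63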